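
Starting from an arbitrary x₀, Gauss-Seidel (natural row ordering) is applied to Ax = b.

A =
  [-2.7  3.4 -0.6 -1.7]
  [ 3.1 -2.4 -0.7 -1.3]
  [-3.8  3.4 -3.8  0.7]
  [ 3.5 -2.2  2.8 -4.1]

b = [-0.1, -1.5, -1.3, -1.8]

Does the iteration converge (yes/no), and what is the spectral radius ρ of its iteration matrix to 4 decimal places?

Let D = diag(-2.7, -2.4, -3.8, -4.1); L, U the strict triangles.
Gauss-Seidel: T = -(D+L)⁻¹U, row 0 first, T[0,2] = -(-0.6)/(-2.7) = -0.2222; later rows by forward substitution.
  T[0,:] = [+0.0000 +1.2593 -0.2222 -0.6296]
  T[1,:] = [+0.0000 +1.6265 -0.5787 -1.3549]
  T[2,:] = [+0.0000 +0.1961 -0.2956 -0.3985]
  T[3,:] = [+0.0000 +0.3361 -0.0810 -0.0826]
|roots of det(T-λI)|: 1.2548, 0.2178, 0.2114, 0.0000.
ρ(T) = max|λ| = 1.2548; 1.2548 > 1: divergent.

no, ρ = 1.2548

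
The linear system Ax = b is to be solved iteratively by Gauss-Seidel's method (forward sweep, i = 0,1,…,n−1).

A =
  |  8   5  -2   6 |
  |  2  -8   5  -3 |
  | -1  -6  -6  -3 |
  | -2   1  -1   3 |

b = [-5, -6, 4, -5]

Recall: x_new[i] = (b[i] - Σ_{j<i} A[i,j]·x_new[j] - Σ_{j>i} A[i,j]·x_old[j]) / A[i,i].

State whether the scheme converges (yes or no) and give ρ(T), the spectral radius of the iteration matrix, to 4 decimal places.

yes, ρ = 0.9188

Let D = diag(8, -8, -6, 3); L, U the strict triangles.
Gauss-Seidel: T = -(D+L)⁻¹U, row 0 first, T[0,3] = -(6)/(8) = -0.7500; later rows by forward substitution.
  T[0,:] = [+0.0000  -0.6250  +0.2500  -0.7500]
  T[1,:] = [+0.0000  -0.1562  +0.6875  -0.5625]
  T[2,:] = [+0.0000  +0.2604  -0.7292  +0.1875]
  T[3,:] = [+0.0000  -0.2778  -0.3056  -0.2500]
|λ(T)| sorted: 0.9188, 0.5000, 0.2834, 0.0000.
ρ = 0.9188; 0.9188 < 1 ⇒ converges.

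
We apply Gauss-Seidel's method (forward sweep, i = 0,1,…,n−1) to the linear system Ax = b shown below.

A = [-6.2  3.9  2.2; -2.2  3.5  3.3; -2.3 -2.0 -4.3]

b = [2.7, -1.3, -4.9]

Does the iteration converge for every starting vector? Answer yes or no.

yes

A = D + L + U where D = diag(-6.2, 3.5, -4.3).
T_GS = -(D+L)⁻¹U: row 0 first, T[0,2] = -(2.2)/(-6.2) = +0.3548; later rows by forward substitution.
  T[0,:] = [+0.0000, +0.6290, +0.3548]
  T[1,:] = [+0.0000, +0.3954, -0.7198]
  T[2,:] = [+0.0000, -0.5204, +0.1450]
eigenvalue magnitudes: 0.8949, 0.3545, 0.0000.
ρ(T) = max|λ| = 0.8949; 0.8949 < 1: convergent.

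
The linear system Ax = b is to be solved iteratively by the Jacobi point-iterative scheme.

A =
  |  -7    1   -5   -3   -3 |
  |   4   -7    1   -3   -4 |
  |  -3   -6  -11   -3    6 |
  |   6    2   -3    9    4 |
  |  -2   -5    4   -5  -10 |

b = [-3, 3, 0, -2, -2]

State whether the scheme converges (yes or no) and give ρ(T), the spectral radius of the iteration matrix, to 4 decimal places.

Diagonal D = diag(-7, -7, -11, 9, -10); L, U strict lower/upper.
Jacobi T = -D⁻¹(L+U): T[1,3] = -(-3)/(-7) = -0.4286; T[1,1] = 0.
  T[0,:] = [+0.0000  +0.1429  -0.7143  -0.4286  -0.4286]
  T[1,:] = [+0.5714  +0.0000  +0.1429  -0.4286  -0.5714]
  T[2,:] = [-0.2727  -0.5455  +0.0000  -0.2727  +0.5455]
  T[3,:] = [-0.6667  -0.2222  +0.3333  +0.0000  -0.4444]
  T[4,:] = [-0.2000  -0.5000  +0.4000  -0.5000  +0.0000]
moduli |λ_i(T)| = 1.1683, 0.9480, 0.4375, 0.3789, 0.3789.
ρ = 1.1683; 1.1683 > 1, so it fails to converge.

no, ρ = 1.1683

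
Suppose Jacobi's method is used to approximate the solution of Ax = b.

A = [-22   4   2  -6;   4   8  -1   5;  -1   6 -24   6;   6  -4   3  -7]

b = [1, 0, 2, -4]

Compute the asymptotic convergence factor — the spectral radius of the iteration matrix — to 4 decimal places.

0.7475

Let D = diag(-22, 8, -24, -7); L, U the strict triangles.
Jacobi: T = -D⁻¹(L+U), T[0,1] = -(4)/(-22) = +0.1818; T[0,0] = 0.
  T[0,:] = [+0.0000 +0.1818 +0.0909 -0.2727]
  T[1,:] = [-0.5000 +0.0000 +0.1250 -0.6250]
  T[2,:] = [-0.0417 +0.2500 +0.0000 +0.2500]
  T[3,:] = [+0.8571 -0.5714 +0.4286 +0.0000]
|roots of det(T-λI)|: 0.7475, 0.5507, 0.5507, 0.1474.
spectral radius ρ = 0.7475; 0.7475 < 1 ⇒ converges.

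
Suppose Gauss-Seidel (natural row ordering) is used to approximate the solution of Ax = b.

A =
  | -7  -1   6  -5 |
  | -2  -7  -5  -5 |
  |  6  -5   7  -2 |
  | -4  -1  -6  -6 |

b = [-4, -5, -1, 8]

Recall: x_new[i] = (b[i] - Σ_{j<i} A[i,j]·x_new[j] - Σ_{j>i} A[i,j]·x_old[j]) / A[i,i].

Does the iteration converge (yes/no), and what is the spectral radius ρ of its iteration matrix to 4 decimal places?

no, ρ = 1.6702

A = D + L + U where D = diag(-7, -7, 7, -6).
T_GS = -(D+L)⁻¹U: row 0 first, T[0,3] = -(-5)/(-7) = -0.7143; later rows by forward substitution.
  T[0,:] = [+0.0000 -0.1429 +0.8571 -0.7143]
  T[1,:] = [+0.0000 +0.0408 -0.9592 -0.5102]
  T[2,:] = [+0.0000 +0.1516 -1.4198 +0.5335]
  T[3,:] = [+0.0000 -0.0632 +1.0083 +0.0277]
|λ(T)| sorted: 1.6702, 0.2768, 0.0420, 0.0000.
ρ = 1.6702; 1.6702 > 1 ⇒ diverges.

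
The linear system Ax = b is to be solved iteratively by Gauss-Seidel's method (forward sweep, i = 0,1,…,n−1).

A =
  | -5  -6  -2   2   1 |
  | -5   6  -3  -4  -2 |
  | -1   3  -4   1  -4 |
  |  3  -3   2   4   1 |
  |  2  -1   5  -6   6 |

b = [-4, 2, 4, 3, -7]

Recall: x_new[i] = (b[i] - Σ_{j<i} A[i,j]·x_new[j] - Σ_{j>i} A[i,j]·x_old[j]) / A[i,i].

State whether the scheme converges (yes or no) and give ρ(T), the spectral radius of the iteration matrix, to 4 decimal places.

A = D + L + U where D = diag(-5, 6, -4, 4, 6).
GS T = -(D+L)⁻¹U: row 0 first, T[0,1] = -(-6)/(-5) = -1.2000; later rows by forward substitution.
  T[0,:] = [+0.0000, -1.2000, -0.4000, +0.4000, +0.2000]
  T[1,:] = [+0.0000, -1.0000, +0.1667, +1.0000, +0.5000]
  T[2,:] = [+0.0000, -0.4500, +0.2250, +0.9000, -0.6750]
  T[3,:] = [+0.0000, +0.3750, +0.3125, -0.0000, +0.3125]
  T[4,:] = [+0.0000, +0.9833, +0.2861, -0.7167, +0.8917]
eigenvalue magnitudes: 1.4156, 0.7869, 0.7869, 0.0143, 0.0000.
spectral radius ρ = 1.4156; 1.4156 > 1 ⇒ diverges.

no, ρ = 1.4156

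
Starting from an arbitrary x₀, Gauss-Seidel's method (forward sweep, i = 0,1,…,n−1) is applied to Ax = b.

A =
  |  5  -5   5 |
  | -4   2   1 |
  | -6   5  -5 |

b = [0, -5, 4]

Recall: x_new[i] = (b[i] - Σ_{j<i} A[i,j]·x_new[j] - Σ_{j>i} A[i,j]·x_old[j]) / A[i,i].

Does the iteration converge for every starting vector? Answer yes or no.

A = D + L + U where D = diag(5, 2, -5).
GS T = -(D+L)⁻¹U: row 0 first, T[0,2] = -(5)/(5) = -1.0000; later rows by forward substitution.
  T[0,:] = [+0.0000  +1.0000  -1.0000]
  T[1,:] = [+0.0000  +2.0000  -2.5000]
  T[2,:] = [+0.0000  +0.8000  -1.3000]
moduli |λ_i(T)| = 1.2000, 0.5000, 0.0000.
ρ(T) = max|λ| = 1.2000; 1.2000 > 1: divergent.

no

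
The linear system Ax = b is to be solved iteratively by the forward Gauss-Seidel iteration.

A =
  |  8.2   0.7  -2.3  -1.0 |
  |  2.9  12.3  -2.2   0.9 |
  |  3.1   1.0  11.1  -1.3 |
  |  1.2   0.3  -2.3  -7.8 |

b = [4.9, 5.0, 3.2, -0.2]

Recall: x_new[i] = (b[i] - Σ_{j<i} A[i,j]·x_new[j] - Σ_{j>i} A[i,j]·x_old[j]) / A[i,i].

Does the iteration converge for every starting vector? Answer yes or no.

Write A = D+L+U with D = diag(8.2, 12.3, 11.1, -7.8).
Gauss-Seidel: T = -(D+L)⁻¹U, row 0 first, T[0,3] = -(-1)/(8.2) = +0.1220; later rows by forward substitution.
  T[0,:] = [+0.0000  -0.0854  +0.2805  +0.1220]
  T[1,:] = [+0.0000  +0.0201  +0.1127  -0.1019]
  T[2,:] = [+0.0000  +0.0220  -0.0885  +0.0922]
  T[3,:] = [+0.0000  -0.0189  +0.0736  -0.0124]
eigenvalue magnitudes: 0.1646, 0.0512, 0.0326, 0.0000.
ρ = 0.1646; 0.1646 < 1 ⇒ converges.

yes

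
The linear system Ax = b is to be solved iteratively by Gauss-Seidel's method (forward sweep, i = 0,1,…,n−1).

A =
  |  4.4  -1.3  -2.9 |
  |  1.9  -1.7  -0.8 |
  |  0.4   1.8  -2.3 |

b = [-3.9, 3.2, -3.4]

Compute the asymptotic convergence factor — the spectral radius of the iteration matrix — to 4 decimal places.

A = D + L + U where D = diag(4.4, -1.7, -2.3).
Gauss-Seidel: T = -(D+L)⁻¹U, row 0 first, T[0,1] = -(-1.3)/(4.4) = +0.2955; later rows by forward substitution.
  T[0,:] = [+0.0000  +0.2955  +0.6591]
  T[1,:] = [+0.0000  +0.3302  +0.2660]
  T[2,:] = [+0.0000  +0.3098  +0.3228]
eigenvalue magnitudes: 0.6136, 0.0394, 0.0000.
ρ = 0.6136; 0.6136 < 1: convergent.

0.6136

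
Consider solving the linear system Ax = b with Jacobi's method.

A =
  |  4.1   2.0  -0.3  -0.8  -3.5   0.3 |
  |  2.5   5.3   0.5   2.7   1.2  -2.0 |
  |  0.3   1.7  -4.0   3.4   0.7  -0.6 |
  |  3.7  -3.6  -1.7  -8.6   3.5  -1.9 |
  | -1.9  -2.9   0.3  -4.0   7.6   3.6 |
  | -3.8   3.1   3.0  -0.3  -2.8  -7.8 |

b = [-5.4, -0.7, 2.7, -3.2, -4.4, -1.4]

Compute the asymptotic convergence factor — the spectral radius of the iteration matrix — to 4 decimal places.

1.2634

Split A = D + L + U, D = diag(4.1, 5.3, -4, -8.6, 7.6, -7.8).
Jacobi: T = -D⁻¹(L+U), T[3,1] = -(-3.6)/(-8.6) = -0.4186; T[3,3] = 0.
  T[0,:] = [+0.0000, -0.4878, +0.0732, +0.1951, +0.8537, -0.0732]
  T[1,:] = [-0.4717, +0.0000, -0.0943, -0.5094, -0.2264, +0.3774]
  T[2,:] = [+0.0750, +0.4250, +0.0000, +0.8500, +0.1750, -0.1500]
  T[3,:] = [+0.4302, -0.4186, -0.1977, +0.0000, +0.4070, -0.2209]
  T[4,:] = [+0.2500, +0.3816, -0.0395, +0.5263, +0.0000, -0.4737]
  T[5,:] = [-0.4872, +0.3974, +0.3846, -0.0385, -0.3590, +0.0000]
|λ(T)| sorted: 1.2634, 0.5118, 0.5118, 0.3063, 0.3063, 0.0316.
spectral radius ρ = 1.2634; 1.2634 > 1: divergent.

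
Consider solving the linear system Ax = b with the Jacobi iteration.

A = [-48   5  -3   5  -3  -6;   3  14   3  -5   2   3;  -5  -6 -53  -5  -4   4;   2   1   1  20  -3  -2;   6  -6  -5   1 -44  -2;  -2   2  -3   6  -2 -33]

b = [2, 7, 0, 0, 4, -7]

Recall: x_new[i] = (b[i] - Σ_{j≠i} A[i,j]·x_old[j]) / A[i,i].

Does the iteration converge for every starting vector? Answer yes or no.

yes

Diagonal D = diag(-48, 14, -53, 20, -44, -33); L, U strict lower/upper.
Jacobi T = -D⁻¹(L+U): T[2,3] = -(-5)/(-53) = -0.0943; T[2,2] = 0.
  T[0,:] = [+0.0000 +0.1042 -0.0625 +0.1042 -0.0625 -0.1250]
  T[1,:] = [-0.2143 +0.0000 -0.2143 +0.3571 -0.1429 -0.2143]
  T[2,:] = [-0.0943 -0.1132 +0.0000 -0.0943 -0.0755 +0.0755]
  T[3,:] = [-0.1000 -0.0500 -0.0500 +0.0000 +0.1500 +0.1000]
  T[4,:] = [+0.1364 -0.1364 -0.1136 +0.0227 +0.0000 -0.0455]
  T[5,:] = [-0.0606 +0.0606 -0.0909 +0.1818 -0.0606 +0.0000]
|eigenvalues of T|: 0.2934, 0.2288, 0.2288, 0.1660, 0.1660, 0.0648.
ρ(T) = max|λ| = 0.2934; 0.2934 < 1 ⇒ converges.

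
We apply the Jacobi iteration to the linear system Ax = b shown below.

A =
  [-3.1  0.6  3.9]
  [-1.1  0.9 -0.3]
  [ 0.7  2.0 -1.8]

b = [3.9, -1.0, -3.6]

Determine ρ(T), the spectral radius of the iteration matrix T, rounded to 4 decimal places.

Let D = diag(-3.1, 0.9, -1.8); L, U the strict triangles.
Jacobi: T = -D⁻¹(L+U), T[2,1] = -(2)/(-1.8) = +1.1111; T[2,2] = 0.
  T[0,:] = [+0.0000 +0.1935 +1.2581]
  T[1,:] = [+1.2222 +0.0000 +0.3333]
  T[2,:] = [+0.3889 +1.1111 +0.0000]
eigenvalue magnitudes: 1.5005, 1.0749, 1.0749.
ρ(T) = max|λ| = 1.5005; 1.5005 > 1: divergent.

1.5005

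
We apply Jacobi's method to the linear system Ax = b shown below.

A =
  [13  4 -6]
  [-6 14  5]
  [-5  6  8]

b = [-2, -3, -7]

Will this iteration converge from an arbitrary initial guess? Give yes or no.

yes

Write A = D+L+U with D = diag(13, 14, 8).
Jacobi: T = -D⁻¹(L+U), T[2,0] = -(-5)/(8) = +0.6250; T[2,2] = 0.
  T[0,:] = [+0.0000  -0.3077  +0.4615]
  T[1,:] = [+0.4286  +0.0000  -0.3571]
  T[2,:] = [+0.6250  -0.7500  +0.0000]
|eigenvalues of T|: 0.7304, 0.5211, 0.2093.
ρ = 0.7304; 0.7304 < 1 ⇒ converges.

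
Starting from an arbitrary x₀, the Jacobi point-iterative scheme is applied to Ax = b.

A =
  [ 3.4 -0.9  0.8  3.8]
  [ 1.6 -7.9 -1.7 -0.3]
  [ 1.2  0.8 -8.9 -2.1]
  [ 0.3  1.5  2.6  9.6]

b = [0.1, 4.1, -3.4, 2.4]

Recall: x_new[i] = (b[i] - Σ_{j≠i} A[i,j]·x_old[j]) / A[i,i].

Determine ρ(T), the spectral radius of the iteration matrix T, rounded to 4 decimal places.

Write A = D+L+U with D = diag(3.4, -7.9, -8.9, 9.6).
T_J = -D⁻¹(L+U): T[0,2] = -(0.8)/(3.4) = -0.2353; T[0,0] = 0.
  T[0,:] = [+0.0000 +0.2647 -0.2353 -1.1176]
  T[1,:] = [+0.2025 +0.0000 -0.2152 -0.0380]
  T[2,:] = [+0.1348 +0.0899 +0.0000 -0.2360]
  T[3,:] = [-0.0312 -0.1562 -0.2708 +0.0000]
moduli |λ_i(T)| = 0.4585, 0.3687, 0.3687, 0.0634.
ρ(T) = max|λ| = 0.4585; 0.4585 < 1 ⇒ converges.

0.4585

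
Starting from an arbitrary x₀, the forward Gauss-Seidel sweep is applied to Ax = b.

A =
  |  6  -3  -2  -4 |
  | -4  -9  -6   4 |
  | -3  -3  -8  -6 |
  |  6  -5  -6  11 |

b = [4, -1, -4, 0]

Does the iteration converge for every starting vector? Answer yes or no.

Split A = D + L + U, D = diag(6, -9, -8, 11).
Gauss-Seidel: T = -(D+L)⁻¹U, row 0 first, T[0,1] = -(-3)/(6) = +0.5000; later rows by forward substitution.
  T[0,:] = [+0.0000, +0.5000, +0.3333, +0.6667]
  T[1,:] = [+0.0000, -0.2222, -0.8148, +0.1481]
  T[2,:] = [+0.0000, -0.1042, +0.1806, -1.0556]
  T[3,:] = [+0.0000, -0.4306, -0.4537, -0.8721]
|eigenvalues of T|: 1.3585, 0.3168, 0.3168, 0.0000.
spectral radius ρ = 1.3585; 1.3585 > 1 ⇒ diverges.

no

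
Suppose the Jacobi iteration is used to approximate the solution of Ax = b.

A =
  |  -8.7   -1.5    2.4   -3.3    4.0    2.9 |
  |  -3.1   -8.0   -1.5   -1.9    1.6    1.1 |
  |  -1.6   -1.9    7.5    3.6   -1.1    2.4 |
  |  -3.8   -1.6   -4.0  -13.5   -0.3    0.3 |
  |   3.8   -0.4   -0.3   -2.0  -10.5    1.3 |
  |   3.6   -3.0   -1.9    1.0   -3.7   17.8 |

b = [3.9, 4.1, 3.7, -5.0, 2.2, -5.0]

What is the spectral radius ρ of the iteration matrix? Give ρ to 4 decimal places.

0.7551

Diagonal D = diag(-8.7, -8, 7.5, -13.5, -10.5, 17.8); L, U strict lower/upper.
T_J = -D⁻¹(L+U): T[0,3] = -(-3.3)/(-8.7) = -0.3793; T[0,0] = 0.
  T[0,:] = [+0.0000, -0.1724, +0.2759, -0.3793, +0.4598, +0.3333]
  T[1,:] = [-0.3875, +0.0000, -0.1875, -0.2375, +0.2000, +0.1375]
  T[2,:] = [+0.2133, +0.2533, +0.0000, -0.4800, +0.1467, -0.3200]
  T[3,:] = [-0.2815, -0.1185, -0.2963, +0.0000, -0.0222, +0.0222]
  T[4,:] = [+0.3619, -0.0381, -0.0286, -0.1905, +0.0000, +0.1238]
  T[5,:] = [-0.2022, +0.1685, +0.1067, -0.0562, +0.2079, +0.0000]
|eigenvalues of T|: 0.7551, 0.5529, 0.3361, 0.3361, 0.1945, 0.0792.
spectral radius ρ = 0.7551; 0.7551 < 1, so it converges for any x₀.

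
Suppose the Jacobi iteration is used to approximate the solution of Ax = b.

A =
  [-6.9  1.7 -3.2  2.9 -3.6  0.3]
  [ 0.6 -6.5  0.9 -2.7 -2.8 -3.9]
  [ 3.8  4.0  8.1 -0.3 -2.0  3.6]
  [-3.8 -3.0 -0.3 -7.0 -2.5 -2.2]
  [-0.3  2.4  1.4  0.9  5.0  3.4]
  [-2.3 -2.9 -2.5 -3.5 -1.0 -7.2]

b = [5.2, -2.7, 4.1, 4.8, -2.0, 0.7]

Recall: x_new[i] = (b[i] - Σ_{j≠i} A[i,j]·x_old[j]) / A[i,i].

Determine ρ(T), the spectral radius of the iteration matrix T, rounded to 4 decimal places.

Diagonal D = diag(-6.9, -6.5, 8.1, -7, 5, -7.2); L, U strict lower/upper.
T_J = -D⁻¹(L+U): T[1,2] = -(0.9)/(-6.5) = +0.1385; T[1,1] = 0.
  T[0,:] = [+0.0000 +0.2464 -0.4638 +0.4203 -0.5217 +0.0435]
  T[1,:] = [+0.0923 +0.0000 +0.1385 -0.4154 -0.4308 -0.6000]
  T[2,:] = [-0.4691 -0.4938 +0.0000 +0.0370 +0.2469 -0.4444]
  T[3,:] = [-0.5429 -0.4286 -0.0429 +0.0000 -0.3571 -0.3143]
  T[4,:] = [+0.0600 -0.4800 -0.2800 -0.1800 +0.0000 -0.6800]
  T[5,:] = [-0.3194 -0.4028 -0.3472 -0.4861 -0.1389 +0.0000]
|eigenvalues of T|: 1.3042, 0.6106, 0.6106, 0.5503, 0.5503, 0.2885.
ρ = 1.3042; 1.3042 > 1, so it fails to converge.

1.3042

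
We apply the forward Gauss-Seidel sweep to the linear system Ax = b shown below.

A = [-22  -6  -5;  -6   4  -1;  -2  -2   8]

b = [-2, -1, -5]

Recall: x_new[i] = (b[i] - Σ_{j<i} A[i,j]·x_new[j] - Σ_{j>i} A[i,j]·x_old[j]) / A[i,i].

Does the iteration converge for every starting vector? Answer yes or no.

yes

Split A = D + L + U, D = diag(-22, 4, 8).
GS T = -(D+L)⁻¹U: row 0 first, T[0,2] = -(-5)/(-22) = -0.2273; later rows by forward substitution.
  T[0,:] = [+0.0000  -0.2727  -0.2273]
  T[1,:] = [+0.0000  -0.4091  -0.0909]
  T[2,:] = [+0.0000  -0.1705  -0.0795]
|roots of det(T-λI)|: 0.4508, 0.0378, 0.0000.
ρ(T) = max|λ| = 0.4508; 0.4508 < 1 ⇒ converges.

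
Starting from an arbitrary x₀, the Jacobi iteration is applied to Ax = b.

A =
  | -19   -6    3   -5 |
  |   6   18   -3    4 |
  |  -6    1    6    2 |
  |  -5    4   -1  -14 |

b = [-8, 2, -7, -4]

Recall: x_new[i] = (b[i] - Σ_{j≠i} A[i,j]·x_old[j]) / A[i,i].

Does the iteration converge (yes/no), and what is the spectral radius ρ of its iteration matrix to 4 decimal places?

yes, ρ = 0.5501

Write A = D+L+U with D = diag(-19, 18, 6, -14).
Jacobi T = -D⁻¹(L+U): T[3,1] = -(4)/(-14) = +0.2857; T[3,3] = 0.
  T[0,:] = [+0.0000  -0.3158  +0.1579  -0.2632]
  T[1,:] = [-0.3333  +0.0000  +0.1667  -0.2222]
  T[2,:] = [+1.0000  -0.1667  +0.0000  -0.3333]
  T[3,:] = [-0.3571  +0.2857  -0.0714  +0.0000]
moduli |λ_i(T)| = 0.5501, 0.4182, 0.2818, 0.1498.
ρ = 0.5501; 0.5501 < 1: convergent.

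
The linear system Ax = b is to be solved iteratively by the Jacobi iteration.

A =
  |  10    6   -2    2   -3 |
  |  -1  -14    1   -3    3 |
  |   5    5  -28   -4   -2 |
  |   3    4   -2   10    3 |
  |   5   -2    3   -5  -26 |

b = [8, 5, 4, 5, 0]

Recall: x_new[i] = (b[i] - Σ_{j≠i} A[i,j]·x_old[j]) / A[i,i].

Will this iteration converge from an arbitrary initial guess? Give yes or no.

Split A = D + L + U, D = diag(10, -14, -28, 10, -26).
Jacobi: T = -D⁻¹(L+U), T[2,4] = -(-2)/(-28) = -0.0714; T[2,2] = 0.
  T[0,:] = [+0.0000, -0.6000, +0.2000, -0.2000, +0.3000]
  T[1,:] = [-0.0714, +0.0000, +0.0714, -0.2143, +0.2143]
  T[2,:] = [+0.1786, +0.1786, +0.0000, -0.1429, -0.0714]
  T[3,:] = [-0.3000, -0.4000, +0.2000, +0.0000, -0.3000]
  T[4,:] = [+0.1923, -0.0769, +0.1154, -0.1923, +0.0000]
|roots of det(T-λI)|: 0.5381, 0.3950, 0.3950, 0.1756, 0.0524.
ρ = 0.5381; 0.5381 < 1: convergent.

yes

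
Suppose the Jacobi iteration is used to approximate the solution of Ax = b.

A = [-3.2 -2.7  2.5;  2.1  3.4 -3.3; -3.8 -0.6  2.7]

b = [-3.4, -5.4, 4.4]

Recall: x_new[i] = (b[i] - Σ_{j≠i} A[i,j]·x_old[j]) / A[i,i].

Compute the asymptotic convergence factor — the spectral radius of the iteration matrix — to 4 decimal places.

Let D = diag(-3.2, 3.4, 2.7); L, U the strict triangles.
Jacobi T = -D⁻¹(L+U): T[0,1] = -(-2.7)/(-3.2) = -0.8438; T[0,0] = 0.
  T[0,:] = [+0.0000 -0.8438 +0.7812]
  T[1,:] = [-0.6176 +0.0000 +0.9706]
  T[2,:] = [+1.4074 +0.2222 +0.0000]
eigenvalue magnitudes: 1.6172, 0.8826, 0.8826.
ρ = 1.6172; 1.6172 > 1: divergent.

1.6172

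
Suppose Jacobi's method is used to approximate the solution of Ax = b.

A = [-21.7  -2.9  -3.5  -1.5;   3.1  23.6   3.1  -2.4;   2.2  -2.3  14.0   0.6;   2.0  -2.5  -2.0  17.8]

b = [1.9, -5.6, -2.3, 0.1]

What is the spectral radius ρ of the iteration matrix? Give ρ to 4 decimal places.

0.2627

Let D = diag(-21.7, 23.6, 14, 17.8); L, U the strict triangles.
T_J = -D⁻¹(L+U): T[3,1] = -(-2.5)/(17.8) = +0.1404; T[3,3] = 0.
  T[0,:] = [+0.0000  -0.1336  -0.1613  -0.0691]
  T[1,:] = [-0.1314  +0.0000  -0.1314  +0.1017]
  T[2,:] = [-0.1571  +0.1643  +0.0000  -0.0429]
  T[3,:] = [-0.1124  +0.1404  +0.1124  +0.0000]
|roots of det(T-λI)|: 0.2627, 0.1212, 0.1212, 0.0925.
ρ(T) = max|λ| = 0.2627; 0.2627 < 1, so it converges for any x₀.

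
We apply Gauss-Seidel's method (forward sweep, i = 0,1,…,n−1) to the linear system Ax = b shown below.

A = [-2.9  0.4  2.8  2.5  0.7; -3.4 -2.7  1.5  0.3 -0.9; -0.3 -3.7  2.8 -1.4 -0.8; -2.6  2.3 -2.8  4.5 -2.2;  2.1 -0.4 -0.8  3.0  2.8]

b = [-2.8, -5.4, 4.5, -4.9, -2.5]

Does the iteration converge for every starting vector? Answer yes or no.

no

Let D = diag(-2.9, -2.7, 2.8, 4.5, 2.8); L, U the strict triangles.
Gauss-Seidel: T = -(D+L)⁻¹U, row 0 first, T[0,2] = -(2.8)/(-2.9) = +0.9655; later rows by forward substitution.
  T[0,:] = [+0.0000 +0.1379 +0.9655 +0.8621 +0.2414]
  T[1,:] = [+0.0000 -0.1737 -0.6603 -0.9745 -0.6373]
  T[2,:] = [+0.0000 -0.2147 -0.7691 -0.6953 -0.5306]
  T[3,:] = [+0.0000 +0.0349 +0.4168 +0.5635 +0.6240]
  T[4,:] = [+0.0000 -0.2270 -1.4848 -1.5882 -1.0922]
moduli |λ_i(T)| = 1.3084, 0.2288, 0.2288, 0.2051, 0.0000.
ρ = 1.3084; 1.3084 > 1 ⇒ diverges.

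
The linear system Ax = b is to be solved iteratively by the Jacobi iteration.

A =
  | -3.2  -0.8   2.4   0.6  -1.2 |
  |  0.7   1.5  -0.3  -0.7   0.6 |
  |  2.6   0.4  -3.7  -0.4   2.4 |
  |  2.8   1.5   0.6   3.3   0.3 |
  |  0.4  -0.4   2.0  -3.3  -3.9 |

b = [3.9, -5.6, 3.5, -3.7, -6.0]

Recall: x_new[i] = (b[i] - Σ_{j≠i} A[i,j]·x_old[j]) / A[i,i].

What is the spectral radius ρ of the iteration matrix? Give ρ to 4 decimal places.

1.2062

Diagonal D = diag(-3.2, 1.5, -3.7, 3.3, -3.9); L, U strict lower/upper.
T_J = -D⁻¹(L+U): T[2,0] = -(2.6)/(-3.7) = +0.7027; T[2,2] = 0.
  T[0,:] = [+0.0000, -0.2500, +0.7500, +0.1875, -0.3750]
  T[1,:] = [-0.4667, +0.0000, +0.2000, +0.4667, -0.4000]
  T[2,:] = [+0.7027, +0.1081, +0.0000, -0.1081, +0.6486]
  T[3,:] = [-0.8485, -0.4545, -0.1818, +0.0000, -0.0909]
  T[4,:] = [+0.1026, -0.1026, +0.5128, -0.8462, +0.0000]
|roots of det(T-λI)|: 1.2062, 0.9611, 0.6923, 0.6923, 0.1509.
ρ(T) = max|λ| = 1.2062; 1.2062 > 1 ⇒ diverges.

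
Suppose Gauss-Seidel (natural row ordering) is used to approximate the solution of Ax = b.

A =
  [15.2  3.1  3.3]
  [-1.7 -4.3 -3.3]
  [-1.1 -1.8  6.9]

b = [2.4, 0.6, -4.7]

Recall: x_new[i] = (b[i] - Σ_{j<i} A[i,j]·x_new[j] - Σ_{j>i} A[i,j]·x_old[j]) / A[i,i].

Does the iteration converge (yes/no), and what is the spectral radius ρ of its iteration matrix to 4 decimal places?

yes, ρ = 0.2371

Write A = D+L+U with D = diag(15.2, -4.3, 6.9).
GS T = -(D+L)⁻¹U: row 0 first, T[0,1] = -(3.1)/(15.2) = -0.2039; later rows by forward substitution.
  T[0,:] = [+0.0000  -0.2039  -0.2171]
  T[1,:] = [+0.0000  +0.0806  -0.6816]
  T[2,:] = [+0.0000  -0.0115  -0.2124]
|roots of det(T-λI)|: 0.2371, 0.1053, 0.0000.
spectral radius ρ = 0.2371; 0.2371 < 1: convergent.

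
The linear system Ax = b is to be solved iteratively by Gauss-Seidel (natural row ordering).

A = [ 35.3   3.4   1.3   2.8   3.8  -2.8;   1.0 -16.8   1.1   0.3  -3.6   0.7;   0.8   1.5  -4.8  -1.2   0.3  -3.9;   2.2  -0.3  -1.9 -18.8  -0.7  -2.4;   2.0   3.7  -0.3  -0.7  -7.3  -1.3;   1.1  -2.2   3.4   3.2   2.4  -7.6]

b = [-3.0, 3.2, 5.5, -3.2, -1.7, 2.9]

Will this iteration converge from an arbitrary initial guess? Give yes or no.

Write A = D+L+U with D = diag(35.3, -16.8, -4.8, -18.8, -7.3, -7.6).
Gauss-Seidel: T = -(D+L)⁻¹U, row 0 first, T[0,1] = -(3.4)/(35.3) = -0.0963; later rows by forward substitution.
  T[0,:] = [+0.0000, -0.0963, -0.0368, -0.0793, -0.1076, +0.0793]
  T[1,:] = [+0.0000, -0.0057, +0.0633, +0.0131, -0.2207, +0.0464]
  T[2,:] = [+0.0000, -0.0178, +0.0136, -0.2591, -0.0244, -0.7848]
  T[3,:] = [+0.0000, -0.0094, -0.0067, +0.0167, -0.0438, -0.0398]
  T[4,:] = [+0.0000, -0.0277, +0.0221, -0.0060, -0.1361, -0.0968]
  T[5,:] = [+0.0000, -0.0329, -0.0134, -0.1261, -0.0241, -0.4004]
|roots of det(T-λI)|: 0.4347, 0.1739, 0.0733, 0.0165, 0.0165, 0.0000.
ρ = 0.4347; 0.4347 < 1 ⇒ converges.

yes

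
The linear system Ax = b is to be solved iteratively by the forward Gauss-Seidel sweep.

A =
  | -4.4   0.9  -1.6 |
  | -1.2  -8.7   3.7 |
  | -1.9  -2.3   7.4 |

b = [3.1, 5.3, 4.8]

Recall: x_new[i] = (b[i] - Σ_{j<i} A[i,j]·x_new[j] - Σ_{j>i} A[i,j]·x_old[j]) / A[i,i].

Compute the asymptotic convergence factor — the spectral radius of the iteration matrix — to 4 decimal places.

0.1631

A = D + L + U where D = diag(-4.4, -8.7, 7.4).
Gauss-Seidel: T = -(D+L)⁻¹U, row 0 first, T[0,1] = -(0.9)/(-4.4) = +0.2045; later rows by forward substitution.
  T[0,:] = [+0.0000  +0.2045  -0.3636]
  T[1,:] = [+0.0000  -0.0282  +0.4754]
  T[2,:] = [+0.0000  +0.0437  +0.0544]
|λ(T)| sorted: 0.1631, 0.1369, 0.0000.
ρ = 0.1631; 0.1631 < 1 ⇒ converges.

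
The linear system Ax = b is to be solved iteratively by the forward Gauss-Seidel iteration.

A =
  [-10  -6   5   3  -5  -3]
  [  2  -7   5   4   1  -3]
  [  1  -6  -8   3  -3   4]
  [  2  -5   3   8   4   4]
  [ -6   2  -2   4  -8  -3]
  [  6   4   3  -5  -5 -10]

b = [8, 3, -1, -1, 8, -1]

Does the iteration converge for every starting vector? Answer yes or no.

no

Diagonal D = diag(-10, -7, -8, 8, -8, -10); L, U strict lower/upper.
GS T = -(D+L)⁻¹U: row 0 first, T[0,4] = -(-5)/(-10) = -0.5000; later rows by forward substitution.
  T[0,:] = [+0.0000 -0.6000 +0.5000 +0.3000 -0.5000 -0.3000]
  T[1,:] = [+0.0000 -0.1714 +0.8571 +0.6571 +0.0000 -0.5143]
  T[2,:] = [+0.0000 +0.0536 -0.5804 -0.0804 -0.4375 +0.8482]
  T[3,:] = [+0.0000 +0.0228 +0.6283 +0.3658 -0.2109 -1.0645]
  T[4,:] = [+0.0000 +0.4051 +0.2985 +0.1423 +0.3789 -1.0229]
  T[5,:] = [+0.0000 -0.6265 +0.0053 +0.1647 -0.5152 +0.9124]
eigenvalue magnitudes: 1.4204, 0.7279, 0.3036, 0.2400, 0.2400, 0.0000.
spectral radius ρ = 1.4204; 1.4204 > 1: divergent.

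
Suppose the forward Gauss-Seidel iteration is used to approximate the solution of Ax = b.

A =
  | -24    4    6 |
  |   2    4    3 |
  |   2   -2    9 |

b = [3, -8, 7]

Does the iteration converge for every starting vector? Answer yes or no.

yes

Write A = D+L+U with D = diag(-24, 4, 9).
Gauss-Seidel: T = -(D+L)⁻¹U, row 0 first, T[0,1] = -(4)/(-24) = +0.1667; later rows by forward substitution.
  T[0,:] = [+0.0000  +0.1667  +0.2500]
  T[1,:] = [+0.0000  -0.0833  -0.8750]
  T[2,:] = [+0.0000  -0.0556  -0.2500]
|roots of det(T-λI)|: 0.4024, 0.0690, 0.0000.
spectral radius ρ = 0.4024; 0.4024 < 1, so it converges for any x₀.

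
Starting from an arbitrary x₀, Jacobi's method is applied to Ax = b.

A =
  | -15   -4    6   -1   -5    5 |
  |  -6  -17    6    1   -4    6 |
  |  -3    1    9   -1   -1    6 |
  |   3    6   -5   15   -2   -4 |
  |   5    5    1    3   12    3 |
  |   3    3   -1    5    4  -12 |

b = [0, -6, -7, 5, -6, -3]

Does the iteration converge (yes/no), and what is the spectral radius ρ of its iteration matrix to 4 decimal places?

no, ρ = 1.1765

A = D + L + U where D = diag(-15, -17, 9, 15, 12, -12).
T_J = -D⁻¹(L+U): T[1,0] = -(-6)/(-17) = -0.3529; T[1,1] = 0.
  T[0,:] = [+0.0000, -0.2667, +0.4000, -0.0667, -0.3333, +0.3333]
  T[1,:] = [-0.3529, +0.0000, +0.3529, +0.0588, -0.2353, +0.3529]
  T[2,:] = [+0.3333, -0.1111, +0.0000, +0.1111, +0.1111, -0.6667]
  T[3,:] = [-0.2000, -0.4000, +0.3333, +0.0000, +0.1333, +0.2667]
  T[4,:] = [-0.4167, -0.4167, -0.0833, -0.2500, +0.0000, -0.2500]
  T[5,:] = [+0.2500, +0.2500, -0.0833, +0.4167, +0.3333, +0.0000]
|λ(T)| sorted: 1.1765, 0.6100, 0.6100, 0.4988, 0.2014, 0.1399.
ρ = 1.1765; 1.1765 > 1 ⇒ diverges.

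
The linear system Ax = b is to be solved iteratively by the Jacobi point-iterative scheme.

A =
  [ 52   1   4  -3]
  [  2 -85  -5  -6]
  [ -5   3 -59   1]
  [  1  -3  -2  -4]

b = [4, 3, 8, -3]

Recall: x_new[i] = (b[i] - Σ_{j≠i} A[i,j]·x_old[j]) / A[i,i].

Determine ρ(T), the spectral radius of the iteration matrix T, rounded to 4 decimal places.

0.2656

Split A = D + L + U, D = diag(52, -85, -59, -4).
T_J = -D⁻¹(L+U): T[0,2] = -(4)/(52) = -0.0769; T[0,0] = 0.
  T[0,:] = [+0.0000 -0.0192 -0.0769 +0.0577]
  T[1,:] = [+0.0235 +0.0000 -0.0588 -0.0706]
  T[2,:] = [-0.0847 +0.0508 +0.0000 +0.0169]
  T[3,:] = [+0.2500 -0.7500 -0.5000 +0.0000]
eigenvalue magnitudes: 0.2656, 0.1636, 0.1636, 0.0565.
spectral radius ρ = 0.2656; 0.2656 < 1 ⇒ converges.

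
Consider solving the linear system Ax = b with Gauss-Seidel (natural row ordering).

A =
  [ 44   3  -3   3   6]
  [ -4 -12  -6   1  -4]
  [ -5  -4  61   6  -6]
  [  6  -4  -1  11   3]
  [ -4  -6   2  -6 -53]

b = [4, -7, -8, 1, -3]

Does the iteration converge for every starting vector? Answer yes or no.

A = D + L + U where D = diag(44, -12, 61, 11, -53).
Gauss-Seidel: T = -(D+L)⁻¹U, row 0 first, T[0,1] = -(3)/(44) = -0.0682; later rows by forward substitution.
  T[0,:] = [+0.0000  -0.0682  +0.0682  -0.0682  -0.1364]
  T[1,:] = [+0.0000  +0.0227  -0.5227  +0.1061  -0.2879]
  T[2,:] = [+0.0000  -0.0041  -0.0287  -0.0970  +0.0683]
  T[3,:] = [+0.0000  +0.0451  -0.2299  +0.0669  -0.2968]
  T[4,:] = [+0.0000  -0.0027  +0.0790  -0.0181  +0.0791]
moduli |λ_i(T)| = 0.2892, 0.1010, 0.1010, 0.0234, 0.0000.
spectral radius ρ = 0.2892; 0.2892 < 1: convergent.

yes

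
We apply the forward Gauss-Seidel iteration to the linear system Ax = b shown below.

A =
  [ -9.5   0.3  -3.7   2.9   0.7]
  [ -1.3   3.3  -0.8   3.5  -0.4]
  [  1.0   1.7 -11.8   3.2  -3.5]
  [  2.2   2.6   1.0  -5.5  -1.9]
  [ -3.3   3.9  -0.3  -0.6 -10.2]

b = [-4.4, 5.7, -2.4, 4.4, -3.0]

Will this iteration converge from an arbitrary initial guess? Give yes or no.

Diagonal D = diag(-9.5, 3.3, -11.8, -5.5, -10.2); L, U strict lower/upper.
GS T = -(D+L)⁻¹U: row 0 first, T[0,3] = -(2.9)/(-9.5) = +0.3053; later rows by forward substitution.
  T[0,:] = [+0.0000, +0.0316, -0.3895, +0.3053, +0.0737]
  T[1,:] = [+0.0000, +0.0124, +0.0890, -0.9404, +0.1502]
  T[2,:] = [+0.0000, +0.0045, -0.0202, +0.1616, -0.2687]
  T[3,:] = [+0.0000, +0.0193, -0.1174, -0.2930, -0.2938]
  T[4,:] = [+0.0000, -0.0067, +0.1675, -0.4458, +0.0588]
|eigenvalues of T|: 0.5036, 0.2571, 0.2571, 0.0070, 0.0000.
ρ(T) = max|λ| = 0.5036; 0.5036 < 1: convergent.

yes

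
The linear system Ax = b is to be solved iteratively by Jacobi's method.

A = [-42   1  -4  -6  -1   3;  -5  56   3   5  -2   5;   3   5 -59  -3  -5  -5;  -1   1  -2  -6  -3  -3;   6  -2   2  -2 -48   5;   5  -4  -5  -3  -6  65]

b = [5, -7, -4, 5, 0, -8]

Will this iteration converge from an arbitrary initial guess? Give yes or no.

yes

A = D + L + U where D = diag(-42, 56, -59, -6, -48, 65).
Jacobi T = -D⁻¹(L+U): T[1,0] = -(-5)/(56) = +0.0893; T[1,1] = 0.
  T[0,:] = [+0.0000  +0.0238  -0.0952  -0.1429  -0.0238  +0.0714]
  T[1,:] = [+0.0893  +0.0000  -0.0536  -0.0893  +0.0357  -0.0893]
  T[2,:] = [+0.0508  +0.0847  +0.0000  -0.0508  -0.0847  -0.0847]
  T[3,:] = [-0.1667  +0.1667  -0.3333  +0.0000  -0.5000  -0.5000]
  T[4,:] = [+0.1250  -0.0417  +0.0417  -0.0417  +0.0000  +0.1042]
  T[5,:] = [-0.0769  +0.0615  +0.0769  +0.0462  +0.0923  +0.0000]
moduli |λ_i(T)| = 0.2705, 0.2029, 0.2029, 0.1686, 0.1686, 0.0057.
ρ(T) = max|λ| = 0.2705; 0.2705 < 1 ⇒ converges.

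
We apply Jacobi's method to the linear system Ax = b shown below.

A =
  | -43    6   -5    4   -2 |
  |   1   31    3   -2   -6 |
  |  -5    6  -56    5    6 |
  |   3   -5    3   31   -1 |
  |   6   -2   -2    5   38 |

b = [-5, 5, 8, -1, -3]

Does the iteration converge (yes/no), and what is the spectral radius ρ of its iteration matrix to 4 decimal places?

yes, ρ = 0.2303

Write A = D+L+U with D = diag(-43, 31, -56, 31, 38).
Jacobi T = -D⁻¹(L+U): T[1,3] = -(-2)/(31) = +0.0645; T[1,1] = 0.
  T[0,:] = [+0.0000, +0.1395, -0.1163, +0.0930, -0.0465]
  T[1,:] = [-0.0323, +0.0000, -0.0968, +0.0645, +0.1935]
  T[2,:] = [-0.0893, +0.1071, +0.0000, +0.0893, +0.1071]
  T[3,:] = [-0.0968, +0.1613, -0.0968, +0.0000, +0.0323]
  T[4,:] = [-0.1579, +0.0526, +0.0526, -0.1316, +0.0000]
|λ(T)| sorted: 0.2303, 0.1929, 0.1929, 0.1728, 0.0176.
ρ(T) = max|λ| = 0.2303; 0.2303 < 1: convergent.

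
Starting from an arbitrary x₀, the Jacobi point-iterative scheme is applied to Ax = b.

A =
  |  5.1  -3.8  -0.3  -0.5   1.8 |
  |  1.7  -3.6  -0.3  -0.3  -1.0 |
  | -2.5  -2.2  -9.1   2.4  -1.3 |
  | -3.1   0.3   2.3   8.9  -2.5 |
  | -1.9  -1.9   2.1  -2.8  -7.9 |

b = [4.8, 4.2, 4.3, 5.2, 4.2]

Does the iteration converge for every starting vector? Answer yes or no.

yes

Let D = diag(5.1, -3.6, -9.1, 8.9, -7.9); L, U the strict triangles.
Jacobi: T = -D⁻¹(L+U), T[2,0] = -(-2.5)/(-9.1) = -0.2747; T[2,2] = 0.
  T[0,:] = [+0.0000, +0.7451, +0.0588, +0.0980, -0.3529]
  T[1,:] = [+0.4722, +0.0000, -0.0833, -0.0833, -0.2778]
  T[2,:] = [-0.2747, -0.2418, +0.0000, +0.2637, -0.1429]
  T[3,:] = [+0.3483, -0.0337, -0.2584, +0.0000, +0.2809]
  T[4,:] = [-0.2405, -0.2405, +0.2658, -0.3544, +0.0000]
moduli |λ_i(T)| = 0.8525, 0.6163, 0.4855, 0.4855, 0.0333.
spectral radius ρ = 0.8525; 0.8525 < 1: convergent.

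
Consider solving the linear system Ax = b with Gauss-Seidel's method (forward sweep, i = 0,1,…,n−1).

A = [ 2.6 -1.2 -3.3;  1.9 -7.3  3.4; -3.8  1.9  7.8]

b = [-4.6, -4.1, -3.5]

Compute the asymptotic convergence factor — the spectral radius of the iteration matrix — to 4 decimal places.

0.6952

Diagonal D = diag(2.6, -7.3, 7.8); L, U strict lower/upper.
Gauss-Seidel: T = -(D+L)⁻¹U, row 0 first, T[0,1] = -(-1.2)/(2.6) = +0.4615; later rows by forward substitution.
  T[0,:] = [+0.0000  +0.4615  +1.2692]
  T[1,:] = [+0.0000  +0.1201  +0.7961]
  T[2,:] = [+0.0000  +0.1956  +0.4244]
eigenvalue magnitudes: 0.6952, 0.1506, 0.0000.
ρ(T) = max|λ| = 0.6952; 0.6952 < 1, so it converges for any x₀.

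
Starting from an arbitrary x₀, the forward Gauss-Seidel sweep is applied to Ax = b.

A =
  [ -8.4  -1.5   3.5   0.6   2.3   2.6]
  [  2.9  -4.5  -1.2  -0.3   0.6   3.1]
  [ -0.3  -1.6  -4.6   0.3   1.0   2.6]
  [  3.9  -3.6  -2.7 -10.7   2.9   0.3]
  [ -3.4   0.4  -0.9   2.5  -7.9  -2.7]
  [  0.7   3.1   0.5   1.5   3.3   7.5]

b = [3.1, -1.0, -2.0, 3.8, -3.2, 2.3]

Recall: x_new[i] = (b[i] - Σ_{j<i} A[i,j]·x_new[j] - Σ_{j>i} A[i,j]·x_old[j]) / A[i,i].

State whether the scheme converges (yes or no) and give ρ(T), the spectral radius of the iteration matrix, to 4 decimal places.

A = D + L + U where D = diag(-8.4, -4.5, -4.6, -10.7, -7.9, 7.5).
T_GS = -(D+L)⁻¹U: row 0 first, T[0,3] = -(0.6)/(-8.4) = +0.0714; later rows by forward substitution.
  T[0,:] = [+0.0000  -0.1786  +0.4167  +0.0714  +0.2738  +0.3095]
  T[1,:] = [+0.0000  -0.1151  +0.0019  -0.0206  +0.3098  +0.8884]
  T[2,:] = [+0.0000  +0.0517  -0.0278  +0.0677  +0.0918  +0.2360]
  T[3,:] = [+0.0000  -0.0394  +0.1583  +0.0159  +0.2434  -0.2176]
  T[4,:] = [+0.0000  +0.0527  -0.1260  -0.0345  -0.0356  -0.5258]
  T[5,:] = [+0.0000  +0.0455  -0.0140  +0.0093  -0.1928  -0.1370]
|λ(T)| sorted: 0.5276, 0.1410, 0.1410, 0.0810, 0.0316, 0.0000.
ρ(T) = max|λ| = 0.5276; 0.5276 < 1, so it converges for any x₀.

yes, ρ = 0.5276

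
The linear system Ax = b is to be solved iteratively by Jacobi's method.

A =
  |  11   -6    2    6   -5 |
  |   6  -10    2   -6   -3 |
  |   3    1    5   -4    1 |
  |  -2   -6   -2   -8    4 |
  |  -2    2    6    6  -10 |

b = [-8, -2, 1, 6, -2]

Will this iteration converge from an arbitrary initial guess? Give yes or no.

Split A = D + L + U, D = diag(11, -10, 5, -8, -10).
Jacobi T = -D⁻¹(L+U): T[3,1] = -(-6)/(-8) = -0.7500; T[3,3] = 0.
  T[0,:] = [+0.0000 +0.5455 -0.1818 -0.5455 +0.4545]
  T[1,:] = [+0.6000 +0.0000 +0.2000 -0.6000 -0.3000]
  T[2,:] = [-0.6000 -0.2000 +0.0000 +0.8000 -0.2000]
  T[3,:] = [-0.2500 -0.7500 -0.2500 +0.0000 +0.5000]
  T[4,:] = [-0.2000 +0.2000 +0.6000 +0.6000 +0.0000]
|eigenvalues of T|: 1.1497, 0.7084, 0.4385, 0.4385, 0.4296.
ρ = 1.1497; 1.1497 > 1 ⇒ diverges.

no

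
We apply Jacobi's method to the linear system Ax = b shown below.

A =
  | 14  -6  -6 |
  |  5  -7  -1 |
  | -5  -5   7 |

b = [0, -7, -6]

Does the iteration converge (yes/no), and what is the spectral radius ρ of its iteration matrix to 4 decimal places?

yes, ρ = 0.8466

Let D = diag(14, -7, 7); L, U the strict triangles.
T_J = -D⁻¹(L+U): T[0,1] = -(-6)/(14) = +0.4286; T[0,0] = 0.
  T[0,:] = [+0.0000  +0.4286  +0.4286]
  T[1,:] = [+0.7143  +0.0000  -0.1429]
  T[2,:] = [+0.7143  +0.7143  +0.0000]
|roots of det(T-λI)|: 0.8466, 0.4545, 0.4545.
ρ(T) = max|λ| = 0.8466; 0.8466 < 1: convergent.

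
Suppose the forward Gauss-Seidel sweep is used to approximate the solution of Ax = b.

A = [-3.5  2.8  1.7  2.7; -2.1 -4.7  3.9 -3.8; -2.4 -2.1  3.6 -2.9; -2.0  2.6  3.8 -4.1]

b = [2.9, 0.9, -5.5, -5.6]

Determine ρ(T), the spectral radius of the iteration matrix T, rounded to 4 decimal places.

1.3861

Let D = diag(-3.5, -4.7, 3.6, -4.1); L, U the strict triangles.
Gauss-Seidel: T = -(D+L)⁻¹U, row 0 first, T[0,2] = -(1.7)/(-3.5) = +0.4857; later rows by forward substitution.
  T[0,:] = [+0.0000  +0.8000  +0.4857  +0.7714]
  T[1,:] = [+0.0000  -0.3574  +0.6128  -1.1532]
  T[2,:] = [+0.0000  +0.3248  +0.6813  +0.6471]
  T[3,:] = [+0.0000  -0.3159  +0.7831  -0.5078]
|λ(T)| sorted: 1.3861, 1.0170, 0.1850, 0.0000.
ρ = 1.3861; 1.3861 > 1, so it fails to converge.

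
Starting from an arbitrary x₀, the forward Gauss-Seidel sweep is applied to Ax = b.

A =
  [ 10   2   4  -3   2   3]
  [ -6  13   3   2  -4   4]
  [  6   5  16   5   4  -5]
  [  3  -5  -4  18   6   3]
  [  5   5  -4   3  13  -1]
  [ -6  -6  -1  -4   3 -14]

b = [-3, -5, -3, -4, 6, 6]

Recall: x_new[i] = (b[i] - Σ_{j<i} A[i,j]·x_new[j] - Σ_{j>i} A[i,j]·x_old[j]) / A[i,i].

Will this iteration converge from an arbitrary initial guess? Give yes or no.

yes

A = D + L + U where D = diag(10, 13, 16, 18, 13, -14).
T_GS = -(D+L)⁻¹U: row 0 first, T[0,4] = -(2)/(10) = -0.2000; later rows by forward substitution.
  T[0,:] = [+0.0000 -0.2000 -0.4000 +0.3000 -0.2000 -0.3000]
  T[1,:] = [+0.0000 -0.0923 -0.4154 -0.0154 +0.2154 -0.4462]
  T[2,:] = [+0.0000 +0.1038 +0.2798 -0.4202 -0.2423 +0.5644]
  T[3,:] = [+0.0000 +0.0308 +0.0135 -0.1476 -0.2940 -0.1152]
  T[4,:] = [+0.0000 +0.1373 +0.3966 -0.2047 -0.0126 +0.5642]
  T[5,:] = [+0.0000 +0.1385 +0.4106 -0.0936 +0.0920 +0.4333]
|eigenvalues of T|: 0.8208, 0.2578, 0.2578, 0.0779, 0.0373, 0.0000.
spectral radius ρ = 0.8208; 0.8208 < 1, so it converges for any x₀.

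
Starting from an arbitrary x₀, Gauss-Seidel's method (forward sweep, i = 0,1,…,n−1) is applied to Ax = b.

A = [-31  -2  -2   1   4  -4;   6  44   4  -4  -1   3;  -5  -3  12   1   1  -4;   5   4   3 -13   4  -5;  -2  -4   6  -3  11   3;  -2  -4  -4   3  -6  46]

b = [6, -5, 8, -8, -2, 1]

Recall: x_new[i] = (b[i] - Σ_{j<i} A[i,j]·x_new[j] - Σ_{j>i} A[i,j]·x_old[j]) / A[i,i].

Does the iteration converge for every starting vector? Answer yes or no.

yes

Diagonal D = diag(-31, 44, 12, -13, 11, 46); L, U strict lower/upper.
T_GS = -(D+L)⁻¹U: row 0 first, T[0,5] = -(-4)/(-31) = -0.1290; later rows by forward substitution.
  T[0,:] = [+0.0000, -0.0645, -0.0645, +0.0323, +0.1290, -0.1290]
  T[1,:] = [+0.0000, +0.0088, -0.0821, +0.0865, +0.0051, -0.0506]
  T[2,:] = [+0.0000, -0.0247, -0.0474, -0.0483, -0.0283, +0.2669]
  T[3,:] = [+0.0000, -0.0278, -0.0610, +0.0279, +0.3524, -0.3882]
  T[4,:] = [+0.0000, -0.0027, -0.0324, +0.0713, +0.1369, -0.5661]
  T[5,:] = [+0.0000, -0.0027, -0.0143, +0.0122, -0.0015, -0.0353]
|roots of det(T-λI)|: 0.2172, 0.0920, 0.0920, 0.0311, 0.0311, 0.0000.
ρ = 0.2172; 0.2172 < 1, so it converges for any x₀.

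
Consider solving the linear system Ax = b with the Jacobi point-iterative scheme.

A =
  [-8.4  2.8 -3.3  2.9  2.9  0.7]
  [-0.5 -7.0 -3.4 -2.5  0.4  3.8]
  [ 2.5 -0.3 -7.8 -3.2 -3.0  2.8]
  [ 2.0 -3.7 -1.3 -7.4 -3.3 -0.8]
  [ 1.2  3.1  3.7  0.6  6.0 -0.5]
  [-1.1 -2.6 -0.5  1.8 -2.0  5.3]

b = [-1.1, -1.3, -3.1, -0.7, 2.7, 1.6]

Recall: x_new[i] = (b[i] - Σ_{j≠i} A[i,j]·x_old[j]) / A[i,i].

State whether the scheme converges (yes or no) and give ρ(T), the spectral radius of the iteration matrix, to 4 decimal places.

no, ρ = 1.1226

Split A = D + L + U, D = diag(-8.4, -7, -7.8, -7.4, 6, 5.3).
Jacobi T = -D⁻¹(L+U): T[4,3] = -(0.6)/(6) = -0.1000; T[4,4] = 0.
  T[0,:] = [+0.0000, +0.3333, -0.3929, +0.3452, +0.3452, +0.0833]
  T[1,:] = [-0.0714, +0.0000, -0.4857, -0.3571, +0.0571, +0.5429]
  T[2,:] = [+0.3205, -0.0385, +0.0000, -0.4103, -0.3846, +0.3590]
  T[3,:] = [+0.2703, -0.5000, -0.1757, +0.0000, -0.4459, -0.1081]
  T[4,:] = [-0.2000, -0.5167, -0.6167, -0.1000, +0.0000, +0.0833]
  T[5,:] = [+0.2075, +0.4906, +0.0943, -0.3396, +0.3774, +0.0000]
eigenvalue magnitudes: 1.1226, 0.7285, 0.7285, 0.4858, 0.3548, 0.0098.
ρ(T) = max|λ| = 1.1226; 1.1226 > 1, so it fails to converge.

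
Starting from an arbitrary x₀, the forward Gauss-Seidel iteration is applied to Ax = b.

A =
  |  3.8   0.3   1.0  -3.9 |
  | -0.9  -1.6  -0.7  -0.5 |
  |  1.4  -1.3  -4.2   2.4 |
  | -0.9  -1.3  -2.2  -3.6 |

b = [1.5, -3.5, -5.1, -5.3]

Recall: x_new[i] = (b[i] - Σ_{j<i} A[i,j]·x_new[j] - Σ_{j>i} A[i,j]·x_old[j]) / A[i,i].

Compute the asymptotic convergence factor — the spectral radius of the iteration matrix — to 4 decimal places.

0.8722

Write A = D+L+U with D = diag(3.8, -1.6, -4.2, -3.6).
GS T = -(D+L)⁻¹U: row 0 first, T[0,1] = -(0.3)/(3.8) = -0.0789; later rows by forward substitution.
  T[0,:] = [+0.0000, -0.0789, -0.2632, +1.0263]
  T[1,:] = [+0.0000, +0.0444, -0.2895, -0.8898]
  T[2,:] = [+0.0000, -0.0401, +0.0019, +1.1889]
  T[3,:] = [+0.0000, +0.0282, +0.1692, -0.6618]
|roots of det(T-λI)|: 0.8722, 0.2323, 0.0244, 0.0000.
spectral radius ρ = 0.8722; 0.8722 < 1, so it converges for any x₀.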